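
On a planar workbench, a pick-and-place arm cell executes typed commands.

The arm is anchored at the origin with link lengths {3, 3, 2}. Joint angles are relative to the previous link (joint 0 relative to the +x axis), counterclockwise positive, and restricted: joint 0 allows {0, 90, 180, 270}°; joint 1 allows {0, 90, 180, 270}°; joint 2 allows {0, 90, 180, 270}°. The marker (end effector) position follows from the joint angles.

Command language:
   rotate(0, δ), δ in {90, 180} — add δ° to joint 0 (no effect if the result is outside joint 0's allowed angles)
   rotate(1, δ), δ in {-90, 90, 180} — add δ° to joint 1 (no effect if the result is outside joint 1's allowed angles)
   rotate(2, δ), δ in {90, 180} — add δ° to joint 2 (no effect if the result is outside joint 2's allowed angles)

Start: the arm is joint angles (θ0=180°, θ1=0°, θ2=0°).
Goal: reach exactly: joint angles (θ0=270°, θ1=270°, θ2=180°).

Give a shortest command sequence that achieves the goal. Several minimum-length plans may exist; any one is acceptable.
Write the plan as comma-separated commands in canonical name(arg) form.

from: joint angles (θ0=180°, θ1=0°, θ2=0°)
step 1 (rotate(0, 90)): joint angles (θ0=270°, θ1=0°, θ2=0°)
step 2 (rotate(1, -90)): joint angles (θ0=270°, θ1=270°, θ2=0°)
step 3 (rotate(2, 180)): joint angles (θ0=270°, θ1=270°, θ2=180°)
minimal: 3 command(s), checked below 3.

rotate(0, 90), rotate(1, -90), rotate(2, 180)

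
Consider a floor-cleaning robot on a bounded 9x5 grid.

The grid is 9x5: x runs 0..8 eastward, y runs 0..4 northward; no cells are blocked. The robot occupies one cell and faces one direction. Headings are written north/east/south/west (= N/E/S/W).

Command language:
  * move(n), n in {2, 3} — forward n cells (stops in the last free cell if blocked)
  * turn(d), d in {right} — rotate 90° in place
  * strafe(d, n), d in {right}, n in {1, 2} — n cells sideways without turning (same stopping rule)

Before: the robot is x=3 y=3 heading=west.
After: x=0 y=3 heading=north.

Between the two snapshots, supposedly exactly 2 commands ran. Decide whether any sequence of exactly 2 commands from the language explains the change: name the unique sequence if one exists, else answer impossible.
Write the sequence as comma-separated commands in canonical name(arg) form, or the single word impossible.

key: order matters: swapping move(3) and turn(right) lands elsewhere
start: x=3 y=3 heading=west
step 1 (move(3)): x=0 y=3 heading=west
step 2 (turn(right)): x=0 y=3 heading=north
all 25 alternatives checked — unique.

move(3), turn(right)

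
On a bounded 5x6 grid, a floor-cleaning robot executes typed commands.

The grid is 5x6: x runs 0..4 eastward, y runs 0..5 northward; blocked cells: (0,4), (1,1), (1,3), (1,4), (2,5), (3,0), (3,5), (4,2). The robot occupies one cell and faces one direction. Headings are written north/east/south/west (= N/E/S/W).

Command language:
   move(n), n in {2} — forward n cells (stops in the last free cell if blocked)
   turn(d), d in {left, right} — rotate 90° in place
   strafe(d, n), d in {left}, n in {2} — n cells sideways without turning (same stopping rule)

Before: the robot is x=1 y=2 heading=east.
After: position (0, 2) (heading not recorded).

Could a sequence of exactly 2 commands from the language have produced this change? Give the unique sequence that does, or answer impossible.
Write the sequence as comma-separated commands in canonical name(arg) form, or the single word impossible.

turn(left), strafe(left, 2)

key: strafe(left, 2) runs into the grid edge before its full distance
t0: x=1 y=2 heading=east
t=1 turn(left) ⇒ x=1 y=2 heading=north
t=2 strafe(left, 2) ⇒ x=0 y=2 heading=north
all 16 alternatives checked — unique.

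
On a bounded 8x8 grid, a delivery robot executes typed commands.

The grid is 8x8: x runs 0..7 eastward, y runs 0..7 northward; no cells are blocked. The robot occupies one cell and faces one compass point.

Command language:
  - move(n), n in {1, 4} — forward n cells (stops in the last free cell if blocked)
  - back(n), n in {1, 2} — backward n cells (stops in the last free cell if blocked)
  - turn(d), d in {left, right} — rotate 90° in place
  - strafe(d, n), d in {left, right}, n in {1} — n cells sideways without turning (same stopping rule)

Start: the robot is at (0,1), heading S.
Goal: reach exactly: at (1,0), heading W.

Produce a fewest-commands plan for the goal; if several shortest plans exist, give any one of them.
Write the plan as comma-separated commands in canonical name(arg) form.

strafe(left, 1), turn(right), strafe(left, 1)

initial: at (0,1), heading S
1. strafe(left, 1) → at (1,1), heading S
2. turn(right) → at (1,1), heading W
3. strafe(left, 1) → at (1,0), heading W
shorter routes all fall short; 3 is best.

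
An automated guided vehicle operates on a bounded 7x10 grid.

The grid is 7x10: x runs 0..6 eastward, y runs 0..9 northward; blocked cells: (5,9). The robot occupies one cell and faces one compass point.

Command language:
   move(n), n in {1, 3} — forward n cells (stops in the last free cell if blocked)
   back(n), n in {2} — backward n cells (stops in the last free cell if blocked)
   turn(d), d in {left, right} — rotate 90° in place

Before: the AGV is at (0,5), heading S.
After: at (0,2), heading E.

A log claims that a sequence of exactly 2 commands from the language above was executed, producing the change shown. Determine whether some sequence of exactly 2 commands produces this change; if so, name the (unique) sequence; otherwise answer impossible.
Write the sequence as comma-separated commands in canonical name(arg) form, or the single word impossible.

move(3), turn(left)

key: order matters: swapping move(3) and turn(left) lands elsewhere
initial: at (0,5), heading S
[1] after move(3): at (0,2), heading S
[2] after turn(left): at (0,2), heading E
no rival 2-sequence matches.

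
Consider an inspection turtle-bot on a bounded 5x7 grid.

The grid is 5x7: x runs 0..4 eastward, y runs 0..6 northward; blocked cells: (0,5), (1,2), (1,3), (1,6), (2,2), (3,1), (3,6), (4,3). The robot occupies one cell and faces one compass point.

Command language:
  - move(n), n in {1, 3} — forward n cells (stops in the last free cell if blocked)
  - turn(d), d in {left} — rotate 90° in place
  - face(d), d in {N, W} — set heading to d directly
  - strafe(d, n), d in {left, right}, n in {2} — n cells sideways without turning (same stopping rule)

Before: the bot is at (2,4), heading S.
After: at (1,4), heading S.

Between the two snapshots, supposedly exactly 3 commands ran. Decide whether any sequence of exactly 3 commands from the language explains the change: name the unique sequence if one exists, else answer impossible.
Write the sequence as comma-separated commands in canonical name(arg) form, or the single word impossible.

key: heading stays S — rotations cancel among the 3 commands
from: at (2,4), heading S
t=1 face(W) ⇒ at (2,4), heading W
t=2 move(1) ⇒ at (1,4), heading W
t=3 turn(left) ⇒ at (1,4), heading S
no other 3-command option fits: unique.

face(W), move(1), turn(left)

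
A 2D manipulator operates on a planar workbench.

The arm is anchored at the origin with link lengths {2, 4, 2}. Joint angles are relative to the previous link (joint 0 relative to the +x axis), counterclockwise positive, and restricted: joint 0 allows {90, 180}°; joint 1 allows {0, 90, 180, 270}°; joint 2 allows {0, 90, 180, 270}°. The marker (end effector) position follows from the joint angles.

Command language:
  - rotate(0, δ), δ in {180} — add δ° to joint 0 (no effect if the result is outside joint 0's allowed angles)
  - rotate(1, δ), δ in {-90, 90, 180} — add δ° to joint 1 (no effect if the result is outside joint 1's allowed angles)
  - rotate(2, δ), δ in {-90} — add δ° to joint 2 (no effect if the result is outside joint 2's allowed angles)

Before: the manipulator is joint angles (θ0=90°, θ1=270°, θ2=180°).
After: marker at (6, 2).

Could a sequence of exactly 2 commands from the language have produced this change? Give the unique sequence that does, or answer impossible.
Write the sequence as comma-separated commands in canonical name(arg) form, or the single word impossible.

rotate(2, -90), rotate(2, -90)

initial: joint angles (θ0=90°, θ1=270°, θ2=180°)
t=1 rotate(2, -90) ⇒ joint angles (θ0=90°, θ1=270°, θ2=90°)
t=2 rotate(2, -90) ⇒ joint angles (θ0=90°, θ1=270°, θ2=0°)
no rival 2-sequence matches.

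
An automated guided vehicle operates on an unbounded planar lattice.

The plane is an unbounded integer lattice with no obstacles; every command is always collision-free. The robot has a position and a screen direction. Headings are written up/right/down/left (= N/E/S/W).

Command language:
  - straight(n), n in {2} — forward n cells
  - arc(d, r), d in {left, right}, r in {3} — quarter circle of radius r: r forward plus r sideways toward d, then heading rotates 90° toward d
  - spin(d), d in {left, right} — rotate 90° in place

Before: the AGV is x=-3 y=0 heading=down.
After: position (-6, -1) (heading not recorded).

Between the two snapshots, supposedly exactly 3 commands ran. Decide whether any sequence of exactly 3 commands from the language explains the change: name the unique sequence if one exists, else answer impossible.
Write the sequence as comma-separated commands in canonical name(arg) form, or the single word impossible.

arc(right, 3), spin(right), straight(2)

key: running straight(2) before arc(right, 3) would end elsewhere — order is forced
from: x=-3 y=0 heading=down
[1] after arc(right, 3): x=-6 y=-3 heading=left
[2] after spin(right): x=-6 y=-3 heading=up
[3] after straight(2): x=-6 y=-1 heading=up
no rival 3-sequence matches.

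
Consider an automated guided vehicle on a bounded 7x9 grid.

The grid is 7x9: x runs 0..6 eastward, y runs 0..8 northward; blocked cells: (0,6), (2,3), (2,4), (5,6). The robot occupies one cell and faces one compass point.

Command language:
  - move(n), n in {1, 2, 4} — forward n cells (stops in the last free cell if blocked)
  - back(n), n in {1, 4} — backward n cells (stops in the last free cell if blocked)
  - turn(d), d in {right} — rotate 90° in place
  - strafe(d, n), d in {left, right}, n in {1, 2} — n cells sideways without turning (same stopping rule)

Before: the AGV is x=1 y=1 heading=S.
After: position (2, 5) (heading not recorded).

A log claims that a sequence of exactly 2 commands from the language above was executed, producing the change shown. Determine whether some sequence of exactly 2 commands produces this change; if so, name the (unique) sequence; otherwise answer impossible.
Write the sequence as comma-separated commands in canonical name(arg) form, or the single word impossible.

key: order matters: swapping back(4) and strafe(left, 1) lands elsewhere
start: x=1 y=1 heading=S
t=1 back(4) ⇒ x=1 y=5 heading=S
t=2 strafe(left, 1) ⇒ x=2 y=5 heading=S
no rival 2-sequence matches.

back(4), strafe(left, 1)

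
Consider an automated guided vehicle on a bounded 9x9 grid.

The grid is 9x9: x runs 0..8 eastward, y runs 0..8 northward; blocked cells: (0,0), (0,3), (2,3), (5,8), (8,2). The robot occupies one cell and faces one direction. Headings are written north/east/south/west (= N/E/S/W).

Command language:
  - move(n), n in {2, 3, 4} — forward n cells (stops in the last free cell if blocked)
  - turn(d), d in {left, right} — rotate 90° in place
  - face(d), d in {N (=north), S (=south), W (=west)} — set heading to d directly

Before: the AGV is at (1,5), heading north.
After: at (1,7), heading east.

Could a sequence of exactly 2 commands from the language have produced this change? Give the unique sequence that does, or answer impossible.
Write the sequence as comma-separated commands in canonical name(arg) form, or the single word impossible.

move(2), turn(right)

key: running turn(right) before move(2) would end elsewhere — order is forced
from: at (1,5), heading north
t=1 move(2) ⇒ at (1,7), heading north
t=2 turn(right) ⇒ at (1,7), heading east
no rival 2-sequence matches.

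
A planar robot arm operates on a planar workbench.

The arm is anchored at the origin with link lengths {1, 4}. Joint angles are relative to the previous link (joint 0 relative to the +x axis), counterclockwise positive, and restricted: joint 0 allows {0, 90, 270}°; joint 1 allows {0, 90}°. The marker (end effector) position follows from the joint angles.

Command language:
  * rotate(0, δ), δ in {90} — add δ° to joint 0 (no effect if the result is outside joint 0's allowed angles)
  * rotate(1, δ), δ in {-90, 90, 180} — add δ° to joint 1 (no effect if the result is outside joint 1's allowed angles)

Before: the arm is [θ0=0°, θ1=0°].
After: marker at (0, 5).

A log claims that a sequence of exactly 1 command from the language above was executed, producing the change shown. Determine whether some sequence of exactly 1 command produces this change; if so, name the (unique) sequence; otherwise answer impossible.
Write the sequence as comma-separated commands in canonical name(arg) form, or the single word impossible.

initial: [θ0=0°, θ1=0°]
1. rotate(0, 90) → [θ0=90°, θ1=0°]
no rival 1-sequence matches.

rotate(0, 90)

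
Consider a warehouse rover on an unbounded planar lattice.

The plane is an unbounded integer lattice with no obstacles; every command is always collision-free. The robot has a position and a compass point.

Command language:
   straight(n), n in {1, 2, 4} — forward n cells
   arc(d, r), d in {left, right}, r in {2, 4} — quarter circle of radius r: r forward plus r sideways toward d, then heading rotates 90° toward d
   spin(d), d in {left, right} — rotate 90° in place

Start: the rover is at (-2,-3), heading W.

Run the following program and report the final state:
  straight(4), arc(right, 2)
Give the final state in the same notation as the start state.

start: at (-2,-3), heading W
1. straight(4) → at (-6,-3), heading W
2. arc(right, 2) → at (-8,-1), heading N

at (-8,-1), heading N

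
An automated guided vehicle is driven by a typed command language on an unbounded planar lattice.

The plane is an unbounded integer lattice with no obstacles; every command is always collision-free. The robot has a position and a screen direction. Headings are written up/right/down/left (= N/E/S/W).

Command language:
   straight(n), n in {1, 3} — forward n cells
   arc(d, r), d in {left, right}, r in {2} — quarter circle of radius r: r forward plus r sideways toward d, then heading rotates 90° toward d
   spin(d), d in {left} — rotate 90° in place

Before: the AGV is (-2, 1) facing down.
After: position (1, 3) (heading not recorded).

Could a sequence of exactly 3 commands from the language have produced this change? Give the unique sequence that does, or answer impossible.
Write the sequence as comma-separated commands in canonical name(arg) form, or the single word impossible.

spin(left), straight(1), arc(left, 2)

key: running arc(left, 2) before spin(left) would end elsewhere — order is forced
t0: (-2, 1) facing down
1. spin(left) → (-2, 1) facing right
2. straight(1) → (-1, 1) facing right
3. arc(left, 2) → (1, 3) facing up
no rival 3-sequence matches.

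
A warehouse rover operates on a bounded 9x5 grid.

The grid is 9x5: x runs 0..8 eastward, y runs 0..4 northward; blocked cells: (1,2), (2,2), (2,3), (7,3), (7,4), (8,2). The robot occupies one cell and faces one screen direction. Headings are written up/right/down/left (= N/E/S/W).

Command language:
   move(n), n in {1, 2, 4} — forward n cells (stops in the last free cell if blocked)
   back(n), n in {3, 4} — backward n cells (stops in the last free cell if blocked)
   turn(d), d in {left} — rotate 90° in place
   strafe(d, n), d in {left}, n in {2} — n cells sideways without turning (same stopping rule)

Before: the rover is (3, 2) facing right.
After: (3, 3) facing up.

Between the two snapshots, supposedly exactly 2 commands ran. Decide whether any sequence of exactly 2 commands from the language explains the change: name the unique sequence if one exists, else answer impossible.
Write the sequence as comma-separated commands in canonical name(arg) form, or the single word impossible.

turn(left), move(1)

key: running move(1) before turn(left) would end elsewhere — order is forced
begin: (3, 2) facing right
step 1 (turn(left)): (3, 2) facing up
step 2 (move(1)): (3, 3) facing up
no rival 2-sequence matches.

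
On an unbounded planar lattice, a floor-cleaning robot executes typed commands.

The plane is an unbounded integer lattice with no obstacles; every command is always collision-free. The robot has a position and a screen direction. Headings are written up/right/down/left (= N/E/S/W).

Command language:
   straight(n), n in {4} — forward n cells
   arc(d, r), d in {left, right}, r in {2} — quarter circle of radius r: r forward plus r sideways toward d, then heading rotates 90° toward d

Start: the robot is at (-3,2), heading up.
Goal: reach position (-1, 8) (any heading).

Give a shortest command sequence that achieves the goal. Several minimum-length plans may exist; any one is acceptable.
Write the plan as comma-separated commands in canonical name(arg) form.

t0: at (-3,2), heading up
[1] after straight(4): at (-3,6), heading up
[2] after arc(right, 2): at (-1,8), heading right
shorter routes all fall short; 2 is best.

straight(4), arc(right, 2)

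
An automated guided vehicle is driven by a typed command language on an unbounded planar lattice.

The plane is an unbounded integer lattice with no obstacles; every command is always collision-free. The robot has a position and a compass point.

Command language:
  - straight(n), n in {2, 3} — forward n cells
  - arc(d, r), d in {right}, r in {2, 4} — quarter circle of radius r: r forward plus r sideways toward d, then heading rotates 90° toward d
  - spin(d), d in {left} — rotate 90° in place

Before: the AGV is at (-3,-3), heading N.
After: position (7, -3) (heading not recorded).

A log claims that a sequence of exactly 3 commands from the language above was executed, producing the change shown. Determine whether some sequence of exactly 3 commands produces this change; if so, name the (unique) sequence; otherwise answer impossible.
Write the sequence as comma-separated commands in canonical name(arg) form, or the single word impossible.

arc(right, 4), straight(2), arc(right, 4)

from: at (-3,-3), heading N
t=1 arc(right, 4) ⇒ at (1,1), heading E
t=2 straight(2) ⇒ at (3,1), heading E
t=3 arc(right, 4) ⇒ at (7,-3), heading S
no other 3-command option fits: unique.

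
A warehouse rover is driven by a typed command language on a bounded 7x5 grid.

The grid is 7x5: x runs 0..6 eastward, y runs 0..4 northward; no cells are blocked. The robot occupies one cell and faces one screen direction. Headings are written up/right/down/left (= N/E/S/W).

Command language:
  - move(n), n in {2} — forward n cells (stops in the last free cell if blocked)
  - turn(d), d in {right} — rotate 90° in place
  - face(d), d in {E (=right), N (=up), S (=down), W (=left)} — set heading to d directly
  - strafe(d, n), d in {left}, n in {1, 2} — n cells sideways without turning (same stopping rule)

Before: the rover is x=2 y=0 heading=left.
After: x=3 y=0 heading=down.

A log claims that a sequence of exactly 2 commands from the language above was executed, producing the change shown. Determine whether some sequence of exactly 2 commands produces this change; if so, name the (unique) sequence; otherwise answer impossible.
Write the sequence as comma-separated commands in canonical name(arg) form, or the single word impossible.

key: order matters: swapping face(S) and strafe(left, 1) lands elsewhere
initial: x=2 y=0 heading=left
t=1 face(S) ⇒ x=2 y=0 heading=down
t=2 strafe(left, 1) ⇒ x=3 y=0 heading=down
no rival 2-sequence matches.

face(S), strafe(left, 1)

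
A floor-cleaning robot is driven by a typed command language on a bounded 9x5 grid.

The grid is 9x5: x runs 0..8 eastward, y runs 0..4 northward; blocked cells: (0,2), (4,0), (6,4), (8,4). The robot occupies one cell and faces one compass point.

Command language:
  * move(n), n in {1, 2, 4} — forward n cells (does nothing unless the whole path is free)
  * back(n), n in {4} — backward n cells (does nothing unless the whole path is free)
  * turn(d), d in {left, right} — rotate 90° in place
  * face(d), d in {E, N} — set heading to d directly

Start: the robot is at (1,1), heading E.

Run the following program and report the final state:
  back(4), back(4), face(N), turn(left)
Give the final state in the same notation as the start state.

at (1,1), heading W

begin: at (1,1), heading E
[1] after back(4): at (1,1), heading E
[2] after back(4): at (1,1), heading E
[3] after face(N): at (1,1), heading N
[4] after turn(left): at (1,1), heading W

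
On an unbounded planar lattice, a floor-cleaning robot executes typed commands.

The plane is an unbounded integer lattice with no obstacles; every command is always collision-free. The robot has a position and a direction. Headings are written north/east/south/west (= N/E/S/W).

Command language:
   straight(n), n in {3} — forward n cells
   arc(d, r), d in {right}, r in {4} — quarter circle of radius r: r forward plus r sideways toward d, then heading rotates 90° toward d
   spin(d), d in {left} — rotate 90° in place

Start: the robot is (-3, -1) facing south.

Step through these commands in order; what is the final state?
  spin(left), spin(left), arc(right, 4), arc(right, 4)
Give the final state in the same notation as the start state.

begin: (-3, -1) facing south
1. spin(left) → (-3, -1) facing east
2. spin(left) → (-3, -1) facing north
3. arc(right, 4) → (1, 3) facing east
4. arc(right, 4) → (5, -1) facing south

(5, -1) facing south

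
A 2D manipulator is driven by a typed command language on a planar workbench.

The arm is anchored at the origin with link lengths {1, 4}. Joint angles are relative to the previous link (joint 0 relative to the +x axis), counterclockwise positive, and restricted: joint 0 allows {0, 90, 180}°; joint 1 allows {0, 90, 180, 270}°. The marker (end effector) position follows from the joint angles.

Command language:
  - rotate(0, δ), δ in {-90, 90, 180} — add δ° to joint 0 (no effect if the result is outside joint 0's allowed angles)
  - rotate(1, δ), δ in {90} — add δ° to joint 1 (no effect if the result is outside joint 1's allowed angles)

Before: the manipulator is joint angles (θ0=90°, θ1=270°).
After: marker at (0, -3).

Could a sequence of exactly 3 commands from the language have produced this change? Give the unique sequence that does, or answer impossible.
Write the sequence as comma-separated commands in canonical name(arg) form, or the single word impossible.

rotate(1, 90), rotate(1, 90), rotate(1, 90)

from: joint angles (θ0=90°, θ1=270°)
step 1 (rotate(1, 90)): joint angles (θ0=90°, θ1=0°)
step 2 (rotate(1, 90)): joint angles (θ0=90°, θ1=90°)
step 3 (rotate(1, 90)): joint angles (θ0=90°, θ1=180°)
no other 3-command option fits: unique.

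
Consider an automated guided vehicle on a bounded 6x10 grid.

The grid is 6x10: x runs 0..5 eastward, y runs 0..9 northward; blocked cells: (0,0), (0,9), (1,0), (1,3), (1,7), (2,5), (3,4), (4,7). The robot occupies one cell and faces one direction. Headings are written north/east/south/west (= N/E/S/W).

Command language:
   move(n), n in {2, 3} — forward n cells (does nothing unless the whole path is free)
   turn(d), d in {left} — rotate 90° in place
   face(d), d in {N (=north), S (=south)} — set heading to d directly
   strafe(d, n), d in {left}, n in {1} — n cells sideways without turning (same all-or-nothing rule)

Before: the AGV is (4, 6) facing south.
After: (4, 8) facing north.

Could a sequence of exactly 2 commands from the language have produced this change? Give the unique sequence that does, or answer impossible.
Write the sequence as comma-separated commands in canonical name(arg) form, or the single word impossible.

impossible

checked all 2-command options: none fits.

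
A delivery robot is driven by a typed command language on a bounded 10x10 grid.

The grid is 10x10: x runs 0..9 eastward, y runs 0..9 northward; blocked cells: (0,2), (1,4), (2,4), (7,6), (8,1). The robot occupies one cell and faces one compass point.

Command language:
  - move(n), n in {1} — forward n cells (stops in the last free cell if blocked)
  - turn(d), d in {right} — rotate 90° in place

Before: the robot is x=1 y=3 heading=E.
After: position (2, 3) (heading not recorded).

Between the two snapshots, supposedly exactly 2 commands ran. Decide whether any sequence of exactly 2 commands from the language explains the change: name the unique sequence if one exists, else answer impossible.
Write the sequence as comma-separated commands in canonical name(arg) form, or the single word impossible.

key: order matters: swapping move(1) and turn(right) lands elsewhere
begin: x=1 y=3 heading=E
[1] after move(1): x=2 y=3 heading=E
[2] after turn(right): x=2 y=3 heading=S
no other 2-command option fits: unique.

move(1), turn(right)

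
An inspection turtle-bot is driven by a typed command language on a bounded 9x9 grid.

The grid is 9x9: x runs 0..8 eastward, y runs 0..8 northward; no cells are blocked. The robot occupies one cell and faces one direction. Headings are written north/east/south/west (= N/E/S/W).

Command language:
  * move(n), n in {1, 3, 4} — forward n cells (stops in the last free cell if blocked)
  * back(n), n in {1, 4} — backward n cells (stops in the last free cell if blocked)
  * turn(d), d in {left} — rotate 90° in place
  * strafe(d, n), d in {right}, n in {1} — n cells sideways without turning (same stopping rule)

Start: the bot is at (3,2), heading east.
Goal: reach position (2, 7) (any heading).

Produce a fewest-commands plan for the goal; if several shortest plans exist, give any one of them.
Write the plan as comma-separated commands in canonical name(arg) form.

back(1), turn(left), move(1), move(4)

initial: at (3,2), heading east
1. back(1) → at (2,2), heading east
2. turn(left) → at (2,2), heading north
3. move(1) → at (2,3), heading north
4. move(4) → at (2,7), heading north
no 3-step plan works, so 4 is optimal.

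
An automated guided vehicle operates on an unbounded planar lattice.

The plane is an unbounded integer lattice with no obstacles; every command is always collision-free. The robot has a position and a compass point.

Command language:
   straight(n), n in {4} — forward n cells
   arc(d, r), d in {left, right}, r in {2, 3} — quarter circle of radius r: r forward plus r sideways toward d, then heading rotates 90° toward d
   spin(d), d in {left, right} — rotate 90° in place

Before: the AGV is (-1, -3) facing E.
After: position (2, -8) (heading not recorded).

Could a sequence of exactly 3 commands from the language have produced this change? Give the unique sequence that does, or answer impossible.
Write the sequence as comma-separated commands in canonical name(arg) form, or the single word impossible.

key: order matters: swapping straight(4) and arc(right, 3) lands elsewhere
initial: (-1, -3) facing E
step 1 (straight(4)): (3, -3) facing E
step 2 (arc(right, 2)): (5, -5) facing S
step 3 (arc(right, 3)): (2, -8) facing W
uniquely the one of 343 3-step routes that fits.

straight(4), arc(right, 2), arc(right, 3)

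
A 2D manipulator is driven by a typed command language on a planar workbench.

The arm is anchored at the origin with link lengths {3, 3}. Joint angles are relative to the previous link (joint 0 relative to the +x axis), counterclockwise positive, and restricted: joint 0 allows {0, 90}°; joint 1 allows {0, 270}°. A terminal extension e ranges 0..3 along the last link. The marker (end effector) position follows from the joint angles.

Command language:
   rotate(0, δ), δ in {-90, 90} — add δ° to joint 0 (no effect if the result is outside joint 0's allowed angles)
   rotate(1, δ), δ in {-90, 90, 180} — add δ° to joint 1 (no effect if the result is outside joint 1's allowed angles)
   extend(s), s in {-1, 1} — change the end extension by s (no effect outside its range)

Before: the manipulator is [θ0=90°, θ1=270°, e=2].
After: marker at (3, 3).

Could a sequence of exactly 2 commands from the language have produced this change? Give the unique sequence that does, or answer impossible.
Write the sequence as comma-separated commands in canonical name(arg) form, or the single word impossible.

from: [θ0=90°, θ1=270°, e=2]
t=1 extend(-1) ⇒ [θ0=90°, θ1=270°, e=1]
t=2 extend(-1) ⇒ [θ0=90°, θ1=270°, e=0]
uniquely the one of 49 2-step routes that fits.

extend(-1), extend(-1)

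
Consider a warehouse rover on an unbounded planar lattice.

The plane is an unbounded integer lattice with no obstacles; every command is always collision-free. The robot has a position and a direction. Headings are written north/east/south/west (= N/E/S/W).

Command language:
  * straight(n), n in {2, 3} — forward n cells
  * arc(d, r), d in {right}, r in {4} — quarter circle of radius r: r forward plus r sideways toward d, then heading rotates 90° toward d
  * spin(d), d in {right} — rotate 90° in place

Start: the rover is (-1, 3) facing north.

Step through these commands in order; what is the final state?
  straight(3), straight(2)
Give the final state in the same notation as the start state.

begin: (-1, 3) facing north
[1] after straight(3): (-1, 6) facing north
[2] after straight(2): (-1, 8) facing north

(-1, 8) facing north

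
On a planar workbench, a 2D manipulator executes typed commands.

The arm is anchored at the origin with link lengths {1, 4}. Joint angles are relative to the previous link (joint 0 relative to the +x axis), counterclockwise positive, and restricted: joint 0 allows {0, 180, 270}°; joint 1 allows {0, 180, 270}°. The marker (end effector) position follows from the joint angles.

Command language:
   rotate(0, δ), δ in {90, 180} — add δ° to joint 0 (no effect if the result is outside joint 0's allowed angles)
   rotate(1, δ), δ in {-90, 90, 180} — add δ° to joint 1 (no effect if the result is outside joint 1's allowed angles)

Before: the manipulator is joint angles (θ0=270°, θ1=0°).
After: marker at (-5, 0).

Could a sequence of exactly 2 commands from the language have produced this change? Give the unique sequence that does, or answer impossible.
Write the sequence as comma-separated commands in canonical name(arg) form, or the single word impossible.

key: running rotate(0, 180) before rotate(0, 90) would end elsewhere — order is forced
from: joint angles (θ0=270°, θ1=0°)
1. rotate(0, 90) → joint angles (θ0=0°, θ1=0°)
2. rotate(0, 180) → joint angles (θ0=180°, θ1=0°)
all 25 alternatives checked — unique.

rotate(0, 90), rotate(0, 180)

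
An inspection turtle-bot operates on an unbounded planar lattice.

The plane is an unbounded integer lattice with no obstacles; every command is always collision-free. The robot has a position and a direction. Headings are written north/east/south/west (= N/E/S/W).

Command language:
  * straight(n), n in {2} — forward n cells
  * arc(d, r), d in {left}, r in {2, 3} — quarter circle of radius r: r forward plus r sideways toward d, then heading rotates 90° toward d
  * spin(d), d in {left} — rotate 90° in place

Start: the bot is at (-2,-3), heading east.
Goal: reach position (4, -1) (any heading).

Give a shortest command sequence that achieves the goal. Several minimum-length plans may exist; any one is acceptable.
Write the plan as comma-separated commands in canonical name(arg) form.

straight(2), straight(2), arc(left, 2)

begin: at (-2,-3), heading east
1. straight(2) → at (0,-3), heading east
2. straight(2) → at (2,-3), heading east
3. arc(left, 2) → at (4,-1), heading north
nothing shorter than 3 reaches the goal.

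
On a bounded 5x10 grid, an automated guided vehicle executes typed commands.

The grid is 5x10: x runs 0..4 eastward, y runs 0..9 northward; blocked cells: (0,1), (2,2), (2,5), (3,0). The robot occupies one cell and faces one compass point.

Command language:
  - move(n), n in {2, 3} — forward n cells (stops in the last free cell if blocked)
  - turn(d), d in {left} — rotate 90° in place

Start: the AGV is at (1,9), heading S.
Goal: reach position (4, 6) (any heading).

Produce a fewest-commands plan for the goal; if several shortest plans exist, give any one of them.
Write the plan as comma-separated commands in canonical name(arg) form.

move(3), turn(left), move(3)

initial: at (1,9), heading S
t=1 move(3) ⇒ at (1,6), heading S
t=2 turn(left) ⇒ at (1,6), heading E
t=3 move(3) ⇒ at (4,6), heading E
nothing shorter than 3 reaches the goal.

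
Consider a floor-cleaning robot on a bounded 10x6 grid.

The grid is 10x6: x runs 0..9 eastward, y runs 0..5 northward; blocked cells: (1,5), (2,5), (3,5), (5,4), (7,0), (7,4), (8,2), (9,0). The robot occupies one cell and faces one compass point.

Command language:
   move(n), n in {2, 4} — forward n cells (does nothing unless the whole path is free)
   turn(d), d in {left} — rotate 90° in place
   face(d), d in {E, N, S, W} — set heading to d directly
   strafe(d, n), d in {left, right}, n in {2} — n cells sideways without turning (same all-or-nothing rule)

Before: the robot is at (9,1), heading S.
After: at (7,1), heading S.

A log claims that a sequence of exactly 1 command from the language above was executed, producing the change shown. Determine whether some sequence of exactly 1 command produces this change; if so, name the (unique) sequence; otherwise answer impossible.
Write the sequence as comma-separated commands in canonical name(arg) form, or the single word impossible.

key: heading stays S — the single command does not turn
start: at (9,1), heading S
step 1 (strafe(right, 2)): at (7,1), heading S
uniquely the one of 9 1-step routes that fits.

strafe(right, 2)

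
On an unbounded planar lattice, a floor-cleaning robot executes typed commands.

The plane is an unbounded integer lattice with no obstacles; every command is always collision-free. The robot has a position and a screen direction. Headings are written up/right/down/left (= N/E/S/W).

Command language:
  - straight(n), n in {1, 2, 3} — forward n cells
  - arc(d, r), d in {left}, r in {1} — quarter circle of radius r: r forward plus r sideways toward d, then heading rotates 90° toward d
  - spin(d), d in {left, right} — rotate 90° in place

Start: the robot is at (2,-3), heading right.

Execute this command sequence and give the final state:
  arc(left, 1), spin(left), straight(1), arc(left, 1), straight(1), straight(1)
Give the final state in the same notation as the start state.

at (1,-5), heading down

initial: at (2,-3), heading right
t=1 arc(left, 1) ⇒ at (3,-2), heading up
t=2 spin(left) ⇒ at (3,-2), heading left
t=3 straight(1) ⇒ at (2,-2), heading left
t=4 arc(left, 1) ⇒ at (1,-3), heading down
t=5 straight(1) ⇒ at (1,-4), heading down
t=6 straight(1) ⇒ at (1,-5), heading down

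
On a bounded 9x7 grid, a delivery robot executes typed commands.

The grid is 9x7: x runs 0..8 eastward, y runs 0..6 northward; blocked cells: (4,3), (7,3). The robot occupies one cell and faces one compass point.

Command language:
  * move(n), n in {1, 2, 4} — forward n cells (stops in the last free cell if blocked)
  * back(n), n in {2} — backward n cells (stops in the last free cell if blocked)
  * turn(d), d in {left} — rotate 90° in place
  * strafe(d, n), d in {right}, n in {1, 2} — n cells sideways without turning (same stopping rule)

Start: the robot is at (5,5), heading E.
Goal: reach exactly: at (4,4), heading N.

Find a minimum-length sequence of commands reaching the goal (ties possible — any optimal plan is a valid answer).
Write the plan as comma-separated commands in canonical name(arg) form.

from: at (5,5), heading E
[1] after move(1): at (6,5), heading E
[2] after strafe(right, 1): at (6,4), heading E
[3] after back(2): at (4,4), heading E
[4] after turn(left): at (4,4), heading N
minimal: 4 command(s), checked below 4.

move(1), strafe(right, 1), back(2), turn(left)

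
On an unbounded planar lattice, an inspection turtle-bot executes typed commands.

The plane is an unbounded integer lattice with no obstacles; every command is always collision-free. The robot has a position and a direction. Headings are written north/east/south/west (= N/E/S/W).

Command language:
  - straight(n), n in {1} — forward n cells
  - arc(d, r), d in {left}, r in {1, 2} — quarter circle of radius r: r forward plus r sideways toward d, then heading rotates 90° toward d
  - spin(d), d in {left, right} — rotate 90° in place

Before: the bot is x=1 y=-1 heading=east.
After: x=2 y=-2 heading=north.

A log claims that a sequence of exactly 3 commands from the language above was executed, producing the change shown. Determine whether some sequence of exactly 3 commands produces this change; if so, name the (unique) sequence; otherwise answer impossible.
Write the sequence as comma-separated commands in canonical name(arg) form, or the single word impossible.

spin(right), arc(left, 1), spin(left)

key: order matters: swapping spin(right) and spin(left) lands elsewhere
t0: x=1 y=-1 heading=east
step 1 (spin(right)): x=1 y=-1 heading=south
step 2 (arc(left, 1)): x=2 y=-2 heading=east
step 3 (spin(left)): x=2 y=-2 heading=north
no rival 3-sequence matches.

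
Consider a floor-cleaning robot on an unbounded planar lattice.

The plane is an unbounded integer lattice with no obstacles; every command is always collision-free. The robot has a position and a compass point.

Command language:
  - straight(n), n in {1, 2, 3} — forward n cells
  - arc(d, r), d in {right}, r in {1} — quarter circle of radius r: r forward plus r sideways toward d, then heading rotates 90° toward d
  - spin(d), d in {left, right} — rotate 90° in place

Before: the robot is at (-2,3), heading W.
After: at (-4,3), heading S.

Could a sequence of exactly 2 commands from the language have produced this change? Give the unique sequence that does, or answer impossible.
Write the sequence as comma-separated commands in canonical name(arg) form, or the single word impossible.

straight(2), spin(left)

key: position moved to (-4,3) AND the heading swung to S — translation plus rotation needed
begin: at (-2,3), heading W
t=1 straight(2) ⇒ at (-4,3), heading W
t=2 spin(left) ⇒ at (-4,3), heading S
all 36 alternatives checked — unique.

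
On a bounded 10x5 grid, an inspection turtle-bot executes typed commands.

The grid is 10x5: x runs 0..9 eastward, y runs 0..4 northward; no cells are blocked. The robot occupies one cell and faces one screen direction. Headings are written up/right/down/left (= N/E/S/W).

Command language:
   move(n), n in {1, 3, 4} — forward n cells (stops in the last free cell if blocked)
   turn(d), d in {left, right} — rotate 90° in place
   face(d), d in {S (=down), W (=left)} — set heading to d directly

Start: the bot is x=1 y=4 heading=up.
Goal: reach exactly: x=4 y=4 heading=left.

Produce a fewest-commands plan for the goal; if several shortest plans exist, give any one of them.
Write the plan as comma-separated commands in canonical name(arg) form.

start: x=1 y=4 heading=up
[1] after turn(right): x=1 y=4 heading=right
[2] after move(3): x=4 y=4 heading=right
[3] after face(W): x=4 y=4 heading=left
minimal: 3 command(s), checked below 3.

turn(right), move(3), face(W)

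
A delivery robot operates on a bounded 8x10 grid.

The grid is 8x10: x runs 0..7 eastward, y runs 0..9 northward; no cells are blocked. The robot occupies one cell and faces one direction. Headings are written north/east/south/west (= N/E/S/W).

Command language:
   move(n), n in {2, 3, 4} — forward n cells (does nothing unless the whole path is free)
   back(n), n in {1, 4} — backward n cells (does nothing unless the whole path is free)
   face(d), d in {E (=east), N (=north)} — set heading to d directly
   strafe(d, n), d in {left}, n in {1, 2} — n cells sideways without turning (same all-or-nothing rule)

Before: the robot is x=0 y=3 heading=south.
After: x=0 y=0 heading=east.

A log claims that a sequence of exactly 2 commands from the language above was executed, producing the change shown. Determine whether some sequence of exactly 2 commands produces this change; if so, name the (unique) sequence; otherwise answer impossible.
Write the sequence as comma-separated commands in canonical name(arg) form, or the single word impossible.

key: order matters: swapping move(3) and face(E) lands elsewhere
t0: x=0 y=3 heading=south
t=1 move(3) ⇒ x=0 y=0 heading=south
t=2 face(E) ⇒ x=0 y=0 heading=east
all 81 alternatives checked — unique.

move(3), face(E)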